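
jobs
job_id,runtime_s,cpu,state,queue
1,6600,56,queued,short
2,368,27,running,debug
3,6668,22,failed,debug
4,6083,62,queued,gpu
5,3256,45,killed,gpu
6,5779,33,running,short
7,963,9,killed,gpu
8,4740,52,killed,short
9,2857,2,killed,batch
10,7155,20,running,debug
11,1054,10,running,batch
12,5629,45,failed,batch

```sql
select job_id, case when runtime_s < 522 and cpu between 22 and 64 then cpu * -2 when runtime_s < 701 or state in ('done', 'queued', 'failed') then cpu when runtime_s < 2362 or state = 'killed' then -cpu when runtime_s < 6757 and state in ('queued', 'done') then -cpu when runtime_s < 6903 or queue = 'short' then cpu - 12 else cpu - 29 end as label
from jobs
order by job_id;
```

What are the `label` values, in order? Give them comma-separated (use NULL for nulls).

job_id=1: runtime_s < 701 or state in ('done', 'queued', 'failed') → 56
job_id=2: runtime_s < 522 and cpu between 22 and 64 → -54
job_id=3: runtime_s < 701 or state in ('done', 'queued', 'failed') → 22
job_id=4: runtime_s < 701 or state in ('done', 'queued', 'failed') → 62
job_id=5: runtime_s < 2362 or state = 'killed' → -45
job_id=6: runtime_s < 6903 or queue = 'short' → 21
job_id=7: runtime_s < 2362 or state = 'killed' → -9
job_id=8: runtime_s < 2362 or state = 'killed' → -52
job_id=9: runtime_s < 2362 or state = 'killed' → -2
job_id=10: ELSE → -9
job_id=11: runtime_s < 2362 or state = 'killed' → -10
job_id=12: runtime_s < 701 or state in ('done', 'queued', 'failed') → 45

56, -54, 22, 62, -45, 21, -9, -52, -2, -9, -10, 45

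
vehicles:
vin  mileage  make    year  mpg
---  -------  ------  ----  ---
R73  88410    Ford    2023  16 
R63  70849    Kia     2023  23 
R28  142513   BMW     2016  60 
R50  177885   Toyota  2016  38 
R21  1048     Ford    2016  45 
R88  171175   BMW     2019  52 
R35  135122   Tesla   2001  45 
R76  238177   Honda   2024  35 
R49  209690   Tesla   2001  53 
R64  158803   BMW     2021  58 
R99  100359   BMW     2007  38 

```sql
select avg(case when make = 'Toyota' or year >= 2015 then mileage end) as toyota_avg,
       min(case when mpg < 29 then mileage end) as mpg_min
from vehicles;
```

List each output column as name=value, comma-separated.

toyota_avg=131107.5, mpg_min=70849

[toyota_avg: make = 'Toyota' or year >= 2015]
vin=R73: ✓ → 88410
vin=R63: ✓ → 70849
vin=R28: ✓ → 142513
vin=R50: ✓ → 177885
vin=R21: ✓ → 1048
vin=R88: ✓ → 171175
vin=R35: ✗
vin=R76: ✓ → 238177
vin=R49: ✗
vin=R64: ✓ → 158803
vin=R99: ✗
toyota_avg = (88410 + 70849 + 142513 + 177885 + 1048 + 171175 + 238177 + 158803) / 8 = 131107.5
—
[mpg_min: mpg < 29]
vin=R73: ✓ → 88410
vin=R63: ✓ → 70849
vin=R28: ✗
vin=R50: ✗
vin=R21: ✗
vin=R88: ✗
vin=R35: ✗
vin=R76: ✗
vin=R49: ✗
vin=R64: ✗
vin=R99: ✗
mpg_min = MIN(88410, 70849) = 70849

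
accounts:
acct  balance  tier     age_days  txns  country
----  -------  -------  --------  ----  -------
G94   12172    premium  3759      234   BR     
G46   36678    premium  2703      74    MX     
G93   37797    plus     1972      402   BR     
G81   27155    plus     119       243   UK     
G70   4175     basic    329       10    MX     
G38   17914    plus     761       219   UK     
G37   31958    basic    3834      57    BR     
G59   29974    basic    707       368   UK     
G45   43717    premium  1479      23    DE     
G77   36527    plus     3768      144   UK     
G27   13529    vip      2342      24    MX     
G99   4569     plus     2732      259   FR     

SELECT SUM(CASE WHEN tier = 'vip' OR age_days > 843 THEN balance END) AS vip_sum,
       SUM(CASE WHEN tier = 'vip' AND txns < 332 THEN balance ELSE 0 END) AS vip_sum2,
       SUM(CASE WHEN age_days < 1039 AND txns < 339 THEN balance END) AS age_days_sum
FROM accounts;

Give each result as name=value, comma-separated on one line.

[vip_sum: tier = 'vip' OR age_days > 843]
acct=G94: ✓ → 12172
acct=G46: ✓ → 36678
acct=G93: ✓ → 37797
acct=G81: ✗
acct=G70: ✗
acct=G38: ✗
acct=G37: ✓ → 31958
acct=G59: ✗
acct=G45: ✓ → 43717
acct=G77: ✓ → 36527
acct=G27: ✓ → 13529
acct=G99: ✓ → 4569
vip_sum = 12172 + 36678 + 37797 + 31958 + 43717 + 36527 + 13529 + 4569 = 216947
—
[vip_sum2: tier = 'vip' AND txns < 332]
acct=G94: ✗
acct=G46: ✗
acct=G93: ✗
acct=G81: ✗
acct=G70: ✗
acct=G38: ✗
acct=G37: ✗
acct=G59: ✗
acct=G45: ✗
acct=G77: ✗
acct=G27: ✓ → 13529
acct=G99: ✗
vip_sum2 = 13529
—
[age_days_sum: age_days < 1039 AND txns < 339]
acct=G94: ✗
acct=G46: ✗
acct=G93: ✗
acct=G81: ✓ → 27155
acct=G70: ✓ → 4175
acct=G38: ✓ → 17914
acct=G37: ✗
acct=G59: ✗
acct=G45: ✗
acct=G77: ✗
acct=G27: ✗
acct=G99: ✗
age_days_sum = 27155 + 4175 + 17914 = 49244

vip_sum=216947, vip_sum2=13529, age_days_sum=49244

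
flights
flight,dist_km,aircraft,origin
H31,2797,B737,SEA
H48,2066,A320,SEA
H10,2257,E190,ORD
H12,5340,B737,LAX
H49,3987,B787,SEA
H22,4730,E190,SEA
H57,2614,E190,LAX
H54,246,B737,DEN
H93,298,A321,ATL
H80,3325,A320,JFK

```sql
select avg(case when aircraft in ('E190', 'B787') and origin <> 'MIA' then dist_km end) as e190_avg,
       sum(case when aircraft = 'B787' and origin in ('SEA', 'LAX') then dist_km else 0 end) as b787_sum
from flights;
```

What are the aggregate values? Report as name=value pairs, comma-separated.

e190_avg=3397, b787_sum=3987

[e190_avg: aircraft in ('E190', 'B787') and origin <> 'MIA']
flight=H31: ✗
flight=H48: ✗
flight=H10: ✓ → 2257
flight=H12: ✗
flight=H49: ✓ → 3987
flight=H22: ✓ → 4730
flight=H57: ✓ → 2614
flight=H54: ✗
flight=H93: ✗
flight=H80: ✗
e190_avg = (2257 + 3987 + 4730 + 2614) / 4 = 3397
—
[b787_sum: aircraft = 'B787' and origin in ('SEA', 'LAX')]
flight=H31: ✗
flight=H48: ✗
flight=H10: ✗
flight=H12: ✗
flight=H49: ✓ → 3987
flight=H22: ✗
flight=H57: ✗
flight=H54: ✗
flight=H93: ✗
flight=H80: ✗
b787_sum = 3987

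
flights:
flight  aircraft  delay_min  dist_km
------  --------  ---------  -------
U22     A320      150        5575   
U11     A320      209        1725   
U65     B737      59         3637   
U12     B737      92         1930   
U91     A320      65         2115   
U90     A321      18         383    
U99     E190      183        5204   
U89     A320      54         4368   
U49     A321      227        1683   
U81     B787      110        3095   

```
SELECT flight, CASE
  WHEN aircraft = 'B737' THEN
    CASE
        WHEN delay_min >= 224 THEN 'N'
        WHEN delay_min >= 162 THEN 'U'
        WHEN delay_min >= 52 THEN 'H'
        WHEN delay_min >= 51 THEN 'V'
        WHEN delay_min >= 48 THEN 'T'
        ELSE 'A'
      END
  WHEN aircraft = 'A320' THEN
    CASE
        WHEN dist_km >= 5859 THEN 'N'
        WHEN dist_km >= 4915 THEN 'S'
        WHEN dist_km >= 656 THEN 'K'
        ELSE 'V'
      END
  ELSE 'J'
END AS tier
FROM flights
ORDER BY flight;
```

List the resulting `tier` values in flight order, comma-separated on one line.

flight=U11: aircraft='A320' → inner[dist_km >= 656] → K
flight=U12: aircraft='B737' → inner[delay_min >= 52] → H
flight=U22: aircraft='A320' → inner[dist_km >= 4915] → S
flight=U49: aircraft='A321' → outer ELSE → J
flight=U65: aircraft='B737' → inner[delay_min >= 52] → H
flight=U81: aircraft='B787' → outer ELSE → J
flight=U89: aircraft='A320' → inner[dist_km >= 656] → K
flight=U90: aircraft='A321' → outer ELSE → J
flight=U91: aircraft='A320' → inner[dist_km >= 656] → K
flight=U99: aircraft='E190' → outer ELSE → J

K, H, S, J, H, J, K, J, K, J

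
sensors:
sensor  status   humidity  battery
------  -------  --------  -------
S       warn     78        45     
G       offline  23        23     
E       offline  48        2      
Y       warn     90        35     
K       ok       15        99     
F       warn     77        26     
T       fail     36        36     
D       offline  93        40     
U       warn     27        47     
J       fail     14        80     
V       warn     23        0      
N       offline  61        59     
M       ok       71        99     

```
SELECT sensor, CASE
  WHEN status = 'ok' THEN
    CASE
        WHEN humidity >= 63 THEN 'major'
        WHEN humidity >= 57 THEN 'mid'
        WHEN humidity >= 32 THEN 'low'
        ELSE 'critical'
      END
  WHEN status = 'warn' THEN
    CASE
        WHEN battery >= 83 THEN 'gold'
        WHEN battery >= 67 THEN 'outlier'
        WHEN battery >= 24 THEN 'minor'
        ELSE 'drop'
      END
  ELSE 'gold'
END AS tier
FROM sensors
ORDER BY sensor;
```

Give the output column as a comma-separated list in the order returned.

gold, gold, minor, gold, gold, critical, major, gold, minor, gold, minor, drop, minor

sensor=D: status='offline' → outer ELSE → gold
sensor=E: status='offline' → outer ELSE → gold
sensor=F: status='warn' → inner[battery >= 24] → minor
sensor=G: status='offline' → outer ELSE → gold
sensor=J: status='fail' → outer ELSE → gold
sensor=K: status='ok' → inner[ELSE] → critical
sensor=M: status='ok' → inner[humidity >= 63] → major
sensor=N: status='offline' → outer ELSE → gold
sensor=S: status='warn' → inner[battery >= 24] → minor
sensor=T: status='fail' → outer ELSE → gold
sensor=U: status='warn' → inner[battery >= 24] → minor
sensor=V: status='warn' → inner[ELSE] → drop
sensor=Y: status='warn' → inner[battery >= 24] → minor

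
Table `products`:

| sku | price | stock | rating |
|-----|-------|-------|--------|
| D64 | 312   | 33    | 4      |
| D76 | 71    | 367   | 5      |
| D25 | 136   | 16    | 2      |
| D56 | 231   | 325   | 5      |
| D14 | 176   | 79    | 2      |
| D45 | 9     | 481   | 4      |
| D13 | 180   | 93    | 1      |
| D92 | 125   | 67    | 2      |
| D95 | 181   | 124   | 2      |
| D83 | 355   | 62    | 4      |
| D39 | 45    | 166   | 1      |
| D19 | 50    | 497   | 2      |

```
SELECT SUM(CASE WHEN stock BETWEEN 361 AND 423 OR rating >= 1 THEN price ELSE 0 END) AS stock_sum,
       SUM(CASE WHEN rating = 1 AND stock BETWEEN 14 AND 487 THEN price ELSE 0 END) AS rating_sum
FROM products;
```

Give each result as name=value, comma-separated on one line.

stock_sum=1871, rating_sum=225

[stock_sum: stock BETWEEN 361 AND 423 OR rating >= 1]
sku=D64: ✓ → 312
sku=D76: ✓ → 71
sku=D25: ✓ → 136
sku=D56: ✓ → 231
sku=D14: ✓ → 176
sku=D45: ✓ → 9
sku=D13: ✓ → 180
sku=D92: ✓ → 125
sku=D95: ✓ → 181
sku=D83: ✓ → 355
sku=D39: ✓ → 45
sku=D19: ✓ → 50
stock_sum = 312 + 71 + 136 + 231 + 176 + 9 + 180 + 125 + 181 + 355 + 45 + 50 = 1871
—
[rating_sum: rating = 1 AND stock BETWEEN 14 AND 487]
sku=D64: ✗
sku=D76: ✗
sku=D25: ✗
sku=D56: ✗
sku=D14: ✗
sku=D45: ✗
sku=D13: ✓ → 180
sku=D92: ✗
sku=D95: ✗
sku=D83: ✗
sku=D39: ✓ → 45
sku=D19: ✗
rating_sum = 180 + 45 = 225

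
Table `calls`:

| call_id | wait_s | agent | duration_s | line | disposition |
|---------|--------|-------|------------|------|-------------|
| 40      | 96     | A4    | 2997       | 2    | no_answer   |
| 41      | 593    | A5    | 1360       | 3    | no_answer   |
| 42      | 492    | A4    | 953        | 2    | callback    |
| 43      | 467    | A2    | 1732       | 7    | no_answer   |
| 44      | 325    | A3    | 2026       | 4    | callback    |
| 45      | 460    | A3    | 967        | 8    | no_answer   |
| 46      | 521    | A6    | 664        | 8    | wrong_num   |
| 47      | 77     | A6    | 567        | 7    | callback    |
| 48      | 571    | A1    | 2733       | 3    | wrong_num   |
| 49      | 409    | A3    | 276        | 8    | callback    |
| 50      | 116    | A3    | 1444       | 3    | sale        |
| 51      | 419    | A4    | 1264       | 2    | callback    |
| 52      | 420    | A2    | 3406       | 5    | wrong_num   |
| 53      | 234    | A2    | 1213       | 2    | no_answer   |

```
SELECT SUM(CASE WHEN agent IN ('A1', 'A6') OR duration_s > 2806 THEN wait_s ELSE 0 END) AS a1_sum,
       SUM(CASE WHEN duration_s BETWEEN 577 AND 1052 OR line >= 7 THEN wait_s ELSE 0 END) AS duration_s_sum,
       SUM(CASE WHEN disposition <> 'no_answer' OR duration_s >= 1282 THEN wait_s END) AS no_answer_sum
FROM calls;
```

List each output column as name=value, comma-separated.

a1_sum=1685, duration_s_sum=2426, no_answer_sum=4506

[a1_sum: agent IN ('A1', 'A6') OR duration_s > 2806]
call_id=40: ✓ → 96
call_id=41: ✗
call_id=42: ✗
call_id=43: ✗
call_id=44: ✗
call_id=45: ✗
call_id=46: ✓ → 521
call_id=47: ✓ → 77
call_id=48: ✓ → 571
call_id=49: ✗
call_id=50: ✗
call_id=51: ✗
call_id=52: ✓ → 420
call_id=53: ✗
a1_sum = 96 + 521 + 77 + 571 + 420 = 1685
—
[duration_s_sum: duration_s BETWEEN 577 AND 1052 OR line >= 7]
call_id=40: ✗
call_id=41: ✗
call_id=42: ✓ → 492
call_id=43: ✓ → 467
call_id=44: ✗
call_id=45: ✓ → 460
call_id=46: ✓ → 521
call_id=47: ✓ → 77
call_id=48: ✗
call_id=49: ✓ → 409
call_id=50: ✗
call_id=51: ✗
call_id=52: ✗
call_id=53: ✗
duration_s_sum = 492 + 467 + 460 + 521 + 77 + 409 = 2426
—
[no_answer_sum: disposition <> 'no_answer' OR duration_s >= 1282]
call_id=40: ✓ → 96
call_id=41: ✓ → 593
call_id=42: ✓ → 492
call_id=43: ✓ → 467
call_id=44: ✓ → 325
call_id=45: ✗
call_id=46: ✓ → 521
call_id=47: ✓ → 77
call_id=48: ✓ → 571
call_id=49: ✓ → 409
call_id=50: ✓ → 116
call_id=51: ✓ → 419
call_id=52: ✓ → 420
call_id=53: ✗
no_answer_sum = 96 + 593 + 492 + 467 + 325 + 521 + 77 + 571 + 409 + 116 + 419 + 420 = 4506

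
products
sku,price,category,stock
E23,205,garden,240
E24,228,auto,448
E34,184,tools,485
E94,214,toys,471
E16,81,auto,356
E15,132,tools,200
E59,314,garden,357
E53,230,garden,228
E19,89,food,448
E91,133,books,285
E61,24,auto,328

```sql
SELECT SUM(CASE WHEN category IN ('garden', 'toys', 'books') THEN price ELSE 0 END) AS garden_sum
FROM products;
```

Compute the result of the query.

1096

sku=E23: ✓ → 205
sku=E24: ✗
sku=E34: ✗
sku=E94: ✓ → 214
sku=E16: ✗
sku=E15: ✗
sku=E59: ✓ → 314
sku=E53: ✓ → 230
sku=E19: ✗
sku=E91: ✓ → 133
sku=E61: ✗
garden_sum = 205 + 214 + 314 + 230 + 133 = 1096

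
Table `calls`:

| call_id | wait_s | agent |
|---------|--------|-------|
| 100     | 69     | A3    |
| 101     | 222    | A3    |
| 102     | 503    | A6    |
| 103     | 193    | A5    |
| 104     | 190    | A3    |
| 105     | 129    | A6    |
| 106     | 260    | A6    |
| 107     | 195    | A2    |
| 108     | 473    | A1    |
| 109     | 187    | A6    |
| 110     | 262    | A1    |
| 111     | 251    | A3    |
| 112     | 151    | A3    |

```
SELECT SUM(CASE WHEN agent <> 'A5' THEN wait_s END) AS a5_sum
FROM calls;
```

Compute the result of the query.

2892

call_id=100: ✓ → 69
call_id=101: ✓ → 222
call_id=102: ✓ → 503
call_id=103: ✗
call_id=104: ✓ → 190
call_id=105: ✓ → 129
call_id=106: ✓ → 260
call_id=107: ✓ → 195
call_id=108: ✓ → 473
call_id=109: ✓ → 187
call_id=110: ✓ → 262
call_id=111: ✓ → 251
call_id=112: ✓ → 151
a5_sum = 69 + 222 + 503 + 190 + 129 + 260 + 195 + 473 + 187 + 262 + 251 + 151 = 2892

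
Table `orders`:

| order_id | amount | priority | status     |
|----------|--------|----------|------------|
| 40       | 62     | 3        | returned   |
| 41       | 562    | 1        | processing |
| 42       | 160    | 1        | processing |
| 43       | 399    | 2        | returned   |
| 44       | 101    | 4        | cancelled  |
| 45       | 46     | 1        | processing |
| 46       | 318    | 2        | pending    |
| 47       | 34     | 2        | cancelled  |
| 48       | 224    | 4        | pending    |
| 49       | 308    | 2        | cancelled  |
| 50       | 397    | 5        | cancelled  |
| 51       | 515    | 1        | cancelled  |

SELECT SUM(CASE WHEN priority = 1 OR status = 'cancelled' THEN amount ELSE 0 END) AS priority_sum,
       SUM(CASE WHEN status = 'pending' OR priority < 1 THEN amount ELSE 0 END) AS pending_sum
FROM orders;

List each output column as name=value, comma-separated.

priority_sum=2123, pending_sum=542

[priority_sum: priority = 1 OR status = 'cancelled']
order_id=40: ✗
order_id=41: ✓ → 562
order_id=42: ✓ → 160
order_id=43: ✗
order_id=44: ✓ → 101
order_id=45: ✓ → 46
order_id=46: ✗
order_id=47: ✓ → 34
order_id=48: ✗
order_id=49: ✓ → 308
order_id=50: ✓ → 397
order_id=51: ✓ → 515
priority_sum = 562 + 160 + 101 + 46 + 34 + 308 + 397 + 515 = 2123
—
[pending_sum: status = 'pending' OR priority < 1]
order_id=40: ✗
order_id=41: ✗
order_id=42: ✗
order_id=43: ✗
order_id=44: ✗
order_id=45: ✗
order_id=46: ✓ → 318
order_id=47: ✗
order_id=48: ✓ → 224
order_id=49: ✗
order_id=50: ✗
order_id=51: ✗
pending_sum = 318 + 224 = 542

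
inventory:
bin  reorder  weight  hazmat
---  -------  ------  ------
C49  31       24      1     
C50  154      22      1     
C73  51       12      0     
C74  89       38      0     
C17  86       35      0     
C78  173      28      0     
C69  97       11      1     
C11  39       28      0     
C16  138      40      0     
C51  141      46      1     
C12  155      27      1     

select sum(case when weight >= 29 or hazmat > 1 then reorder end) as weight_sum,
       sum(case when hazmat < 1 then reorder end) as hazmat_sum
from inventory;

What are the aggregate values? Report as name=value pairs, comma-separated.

[weight_sum: weight >= 29 or hazmat > 1]
bin=C49: ✗
bin=C50: ✗
bin=C73: ✗
bin=C74: ✓ → 89
bin=C17: ✓ → 86
bin=C78: ✗
bin=C69: ✗
bin=C11: ✗
bin=C16: ✓ → 138
bin=C51: ✓ → 141
bin=C12: ✗
weight_sum = 89 + 86 + 138 + 141 = 454
—
[hazmat_sum: hazmat < 1]
bin=C49: ✗
bin=C50: ✗
bin=C73: ✓ → 51
bin=C74: ✓ → 89
bin=C17: ✓ → 86
bin=C78: ✓ → 173
bin=C69: ✗
bin=C11: ✓ → 39
bin=C16: ✓ → 138
bin=C51: ✗
bin=C12: ✗
hazmat_sum = 51 + 89 + 86 + 173 + 39 + 138 = 576

weight_sum=454, hazmat_sum=576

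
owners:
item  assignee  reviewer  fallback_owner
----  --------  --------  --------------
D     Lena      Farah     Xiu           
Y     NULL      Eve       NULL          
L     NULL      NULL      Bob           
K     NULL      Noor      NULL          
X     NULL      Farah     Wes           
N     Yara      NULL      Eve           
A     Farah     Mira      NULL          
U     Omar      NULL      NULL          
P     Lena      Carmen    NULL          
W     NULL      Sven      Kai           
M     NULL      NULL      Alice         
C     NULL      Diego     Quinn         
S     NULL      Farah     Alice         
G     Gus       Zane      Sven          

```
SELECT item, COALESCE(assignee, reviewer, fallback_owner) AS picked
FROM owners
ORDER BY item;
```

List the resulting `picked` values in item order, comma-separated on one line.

Farah, Diego, Lena, Gus, Noor, Bob, Alice, Yara, Lena, Farah, Omar, Sven, Farah, Eve

item=A: assignee=Farah → Farah
item=C: assignee=NULL, reviewer=Diego → Diego
item=D: assignee=Lena → Lena
item=G: assignee=Gus → Gus
item=K: assignee=NULL, reviewer=Noor → Noor
item=L: assignee=NULL, reviewer=NULL, fallback_owner=Bob → Bob
item=M: assignee=NULL, reviewer=NULL, fallback_owner=Alice → Alice
item=N: assignee=Yara → Yara
item=P: assignee=Lena → Lena
item=S: assignee=NULL, reviewer=Farah → Farah
item=U: assignee=Omar → Omar
item=W: assignee=NULL, reviewer=Sven → Sven
item=X: assignee=NULL, reviewer=Farah → Farah
item=Y: assignee=NULL, reviewer=Eve → Eve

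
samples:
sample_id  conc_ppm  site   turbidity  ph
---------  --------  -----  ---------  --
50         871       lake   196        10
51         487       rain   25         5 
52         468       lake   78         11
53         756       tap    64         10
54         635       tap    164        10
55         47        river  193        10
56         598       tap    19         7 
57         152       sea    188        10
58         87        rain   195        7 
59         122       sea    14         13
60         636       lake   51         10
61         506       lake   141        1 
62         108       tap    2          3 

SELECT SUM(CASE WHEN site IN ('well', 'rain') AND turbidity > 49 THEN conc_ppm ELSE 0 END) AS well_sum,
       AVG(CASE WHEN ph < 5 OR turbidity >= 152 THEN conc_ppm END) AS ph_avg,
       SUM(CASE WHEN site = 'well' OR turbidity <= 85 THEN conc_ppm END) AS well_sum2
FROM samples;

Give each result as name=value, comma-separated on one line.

well_sum=87, ph_avg=343.7142857143, well_sum2=3175

[well_sum: site IN ('well', 'rain') AND turbidity > 49]
sample_id=50: ✗
sample_id=51: ✗
sample_id=52: ✗
sample_id=53: ✗
sample_id=54: ✗
sample_id=55: ✗
sample_id=56: ✗
sample_id=57: ✗
sample_id=58: ✓ → 87
sample_id=59: ✗
sample_id=60: ✗
sample_id=61: ✗
sample_id=62: ✗
well_sum = 87
—
[ph_avg: ph < 5 OR turbidity >= 152]
sample_id=50: ✓ → 871
sample_id=51: ✗
sample_id=52: ✗
sample_id=53: ✗
sample_id=54: ✓ → 635
sample_id=55: ✓ → 47
sample_id=56: ✗
sample_id=57: ✓ → 152
sample_id=58: ✓ → 87
sample_id=59: ✗
sample_id=60: ✗
sample_id=61: ✓ → 506
sample_id=62: ✓ → 108
ph_avg = (871 + 635 + 47 + 152 + 87 + 506 + 108) / 7 = 343.7142857143
—
[well_sum2: site = 'well' OR turbidity <= 85]
sample_id=50: ✗
sample_id=51: ✓ → 487
sample_id=52: ✓ → 468
sample_id=53: ✓ → 756
sample_id=54: ✗
sample_id=55: ✗
sample_id=56: ✓ → 598
sample_id=57: ✗
sample_id=58: ✗
sample_id=59: ✓ → 122
sample_id=60: ✓ → 636
sample_id=61: ✗
sample_id=62: ✓ → 108
well_sum2 = 487 + 468 + 756 + 598 + 122 + 636 + 108 = 3175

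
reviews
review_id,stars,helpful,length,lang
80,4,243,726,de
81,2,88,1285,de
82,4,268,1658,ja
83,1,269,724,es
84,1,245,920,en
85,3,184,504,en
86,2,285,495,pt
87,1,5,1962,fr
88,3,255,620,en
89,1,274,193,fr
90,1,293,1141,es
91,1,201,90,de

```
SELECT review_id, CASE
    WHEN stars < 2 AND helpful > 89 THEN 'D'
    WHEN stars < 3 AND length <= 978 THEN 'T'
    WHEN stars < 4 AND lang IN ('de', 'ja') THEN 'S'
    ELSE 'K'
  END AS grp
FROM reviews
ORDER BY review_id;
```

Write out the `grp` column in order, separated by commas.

K, S, K, D, D, K, T, K, K, D, D, D

review_id=80: ELSE → K
review_id=81: stars < 4 AND lang IN ('de', 'ja') → S
review_id=82: ELSE → K
review_id=83: stars < 2 AND helpful > 89 → D
review_id=84: stars < 2 AND helpful > 89 → D
review_id=85: ELSE → K
review_id=86: stars < 3 AND length <= 978 → T
review_id=87: ELSE → K
review_id=88: ELSE → K
review_id=89: stars < 2 AND helpful > 89 → D
review_id=90: stars < 2 AND helpful > 89 → D
review_id=91: stars < 2 AND helpful > 89 → D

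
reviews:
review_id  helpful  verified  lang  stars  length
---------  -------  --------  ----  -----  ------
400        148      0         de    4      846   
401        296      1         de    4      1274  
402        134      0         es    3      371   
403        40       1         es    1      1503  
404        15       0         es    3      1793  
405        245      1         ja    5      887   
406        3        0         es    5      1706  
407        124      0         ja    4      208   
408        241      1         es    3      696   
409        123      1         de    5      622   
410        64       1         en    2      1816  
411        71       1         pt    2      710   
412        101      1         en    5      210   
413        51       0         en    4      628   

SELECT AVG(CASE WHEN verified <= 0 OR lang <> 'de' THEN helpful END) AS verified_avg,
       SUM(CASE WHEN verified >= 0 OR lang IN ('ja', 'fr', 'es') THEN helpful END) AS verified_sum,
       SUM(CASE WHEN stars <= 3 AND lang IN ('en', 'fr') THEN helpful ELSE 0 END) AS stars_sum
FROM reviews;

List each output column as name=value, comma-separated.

verified_avg=103.0833333333, verified_sum=1656, stars_sum=64

[verified_avg: verified <= 0 OR lang <> 'de']
review_id=400: ✓ → 148
review_id=401: ✗
review_id=402: ✓ → 134
review_id=403: ✓ → 40
review_id=404: ✓ → 15
review_id=405: ✓ → 245
review_id=406: ✓ → 3
review_id=407: ✓ → 124
review_id=408: ✓ → 241
review_id=409: ✗
review_id=410: ✓ → 64
review_id=411: ✓ → 71
review_id=412: ✓ → 101
review_id=413: ✓ → 51
verified_avg = (148 + 134 + 40 + 15 + 245 + 3 + 124 + 241 + 64 + 71 + 101 + 51) / 12 = 103.0833333333
—
[verified_sum: verified >= 0 OR lang IN ('ja', 'fr', 'es')]
review_id=400: ✓ → 148
review_id=401: ✓ → 296
review_id=402: ✓ → 134
review_id=403: ✓ → 40
review_id=404: ✓ → 15
review_id=405: ✓ → 245
review_id=406: ✓ → 3
review_id=407: ✓ → 124
review_id=408: ✓ → 241
review_id=409: ✓ → 123
review_id=410: ✓ → 64
review_id=411: ✓ → 71
review_id=412: ✓ → 101
review_id=413: ✓ → 51
verified_sum = 148 + 296 + 134 + 40 + 15 + 245 + 3 + 124 + 241 + 123 + 64 + 71 + 101 + 51 = 1656
—
[stars_sum: stars <= 3 AND lang IN ('en', 'fr')]
review_id=400: ✗
review_id=401: ✗
review_id=402: ✗
review_id=403: ✗
review_id=404: ✗
review_id=405: ✗
review_id=406: ✗
review_id=407: ✗
review_id=408: ✗
review_id=409: ✗
review_id=410: ✓ → 64
review_id=411: ✗
review_id=412: ✗
review_id=413: ✗
stars_sum = 64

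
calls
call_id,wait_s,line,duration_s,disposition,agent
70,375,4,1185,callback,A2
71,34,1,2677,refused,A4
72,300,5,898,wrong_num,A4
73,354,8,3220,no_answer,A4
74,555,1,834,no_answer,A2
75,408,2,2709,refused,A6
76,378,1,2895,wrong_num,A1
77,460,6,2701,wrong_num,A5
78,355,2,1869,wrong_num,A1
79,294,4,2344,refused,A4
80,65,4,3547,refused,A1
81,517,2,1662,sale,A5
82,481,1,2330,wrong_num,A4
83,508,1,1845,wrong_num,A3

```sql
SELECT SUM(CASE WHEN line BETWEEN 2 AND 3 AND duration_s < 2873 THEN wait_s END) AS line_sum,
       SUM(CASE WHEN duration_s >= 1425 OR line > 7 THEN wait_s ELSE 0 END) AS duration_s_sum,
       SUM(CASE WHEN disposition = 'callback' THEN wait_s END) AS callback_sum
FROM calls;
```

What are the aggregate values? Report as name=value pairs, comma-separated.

line_sum=1280, duration_s_sum=3854, callback_sum=375

[line_sum: line BETWEEN 2 AND 3 AND duration_s < 2873]
call_id=70: ✗
call_id=71: ✗
call_id=72: ✗
call_id=73: ✗
call_id=74: ✗
call_id=75: ✓ → 408
call_id=76: ✗
call_id=77: ✗
call_id=78: ✓ → 355
call_id=79: ✗
call_id=80: ✗
call_id=81: ✓ → 517
call_id=82: ✗
call_id=83: ✗
line_sum = 408 + 355 + 517 = 1280
—
[duration_s_sum: duration_s >= 1425 OR line > 7]
call_id=70: ✗
call_id=71: ✓ → 34
call_id=72: ✗
call_id=73: ✓ → 354
call_id=74: ✗
call_id=75: ✓ → 408
call_id=76: ✓ → 378
call_id=77: ✓ → 460
call_id=78: ✓ → 355
call_id=79: ✓ → 294
call_id=80: ✓ → 65
call_id=81: ✓ → 517
call_id=82: ✓ → 481
call_id=83: ✓ → 508
duration_s_sum = 34 + 354 + 408 + 378 + 460 + 355 + 294 + 65 + 517 + 481 + 508 = 3854
—
[callback_sum: disposition = 'callback']
call_id=70: ✓ → 375
call_id=71: ✗
call_id=72: ✗
call_id=73: ✗
call_id=74: ✗
call_id=75: ✗
call_id=76: ✗
call_id=77: ✗
call_id=78: ✗
call_id=79: ✗
call_id=80: ✗
call_id=81: ✗
call_id=82: ✗
call_id=83: ✗
callback_sum = 375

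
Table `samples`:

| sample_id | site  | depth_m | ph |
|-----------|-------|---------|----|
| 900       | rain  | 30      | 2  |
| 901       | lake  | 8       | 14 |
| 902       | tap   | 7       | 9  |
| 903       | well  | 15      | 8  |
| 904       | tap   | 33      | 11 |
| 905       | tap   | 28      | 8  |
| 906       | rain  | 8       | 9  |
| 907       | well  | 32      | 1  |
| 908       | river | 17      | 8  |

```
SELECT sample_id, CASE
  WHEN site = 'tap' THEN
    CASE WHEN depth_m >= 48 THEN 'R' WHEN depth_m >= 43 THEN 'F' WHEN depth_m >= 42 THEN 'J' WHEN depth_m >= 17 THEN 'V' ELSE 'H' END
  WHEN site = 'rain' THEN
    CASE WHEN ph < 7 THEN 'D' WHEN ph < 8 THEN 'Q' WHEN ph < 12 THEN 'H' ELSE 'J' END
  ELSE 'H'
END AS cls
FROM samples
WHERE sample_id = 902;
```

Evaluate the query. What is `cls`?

H

sample_id = 902: site=tap, depth_m=7, ph=9.
site='tap' → inner[ELSE] → H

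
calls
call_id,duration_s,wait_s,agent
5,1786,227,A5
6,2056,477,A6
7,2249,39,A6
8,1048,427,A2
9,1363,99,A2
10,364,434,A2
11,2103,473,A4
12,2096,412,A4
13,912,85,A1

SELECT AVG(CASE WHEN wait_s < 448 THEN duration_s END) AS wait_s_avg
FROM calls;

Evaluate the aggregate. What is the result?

call_id=5: ✓ → 1786
call_id=6: ✗
call_id=7: ✓ → 2249
call_id=8: ✓ → 1048
call_id=9: ✓ → 1363
call_id=10: ✓ → 364
call_id=11: ✗
call_id=12: ✓ → 2096
call_id=13: ✓ → 912
wait_s_avg = (1786 + 2249 + 1048 + 1363 + 364 + 2096 + 912) / 7 = 1402.5714285714

1402.5714285714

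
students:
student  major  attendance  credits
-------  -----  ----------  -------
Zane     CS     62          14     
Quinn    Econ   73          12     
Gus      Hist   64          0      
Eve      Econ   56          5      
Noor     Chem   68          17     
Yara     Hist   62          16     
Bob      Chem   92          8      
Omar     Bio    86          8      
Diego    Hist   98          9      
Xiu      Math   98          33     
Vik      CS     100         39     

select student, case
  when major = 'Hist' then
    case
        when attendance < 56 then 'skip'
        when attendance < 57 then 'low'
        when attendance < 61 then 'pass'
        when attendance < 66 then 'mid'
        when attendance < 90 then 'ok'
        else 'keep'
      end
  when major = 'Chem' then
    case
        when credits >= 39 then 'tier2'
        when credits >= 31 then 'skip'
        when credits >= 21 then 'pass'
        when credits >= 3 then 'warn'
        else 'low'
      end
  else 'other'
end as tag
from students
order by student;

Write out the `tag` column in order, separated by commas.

student=Bob: major='Chem' → inner[credits >= 3] → warn
student=Diego: major='Hist' → inner[ELSE] → keep
student=Eve: major='Econ' → outer ELSE → other
student=Gus: major='Hist' → inner[attendance < 66] → mid
student=Noor: major='Chem' → inner[credits >= 3] → warn
student=Omar: major='Bio' → outer ELSE → other
student=Quinn: major='Econ' → outer ELSE → other
student=Vik: major='CS' → outer ELSE → other
student=Xiu: major='Math' → outer ELSE → other
student=Yara: major='Hist' → inner[attendance < 66] → mid
student=Zane: major='CS' → outer ELSE → other

warn, keep, other, mid, warn, other, other, other, other, mid, other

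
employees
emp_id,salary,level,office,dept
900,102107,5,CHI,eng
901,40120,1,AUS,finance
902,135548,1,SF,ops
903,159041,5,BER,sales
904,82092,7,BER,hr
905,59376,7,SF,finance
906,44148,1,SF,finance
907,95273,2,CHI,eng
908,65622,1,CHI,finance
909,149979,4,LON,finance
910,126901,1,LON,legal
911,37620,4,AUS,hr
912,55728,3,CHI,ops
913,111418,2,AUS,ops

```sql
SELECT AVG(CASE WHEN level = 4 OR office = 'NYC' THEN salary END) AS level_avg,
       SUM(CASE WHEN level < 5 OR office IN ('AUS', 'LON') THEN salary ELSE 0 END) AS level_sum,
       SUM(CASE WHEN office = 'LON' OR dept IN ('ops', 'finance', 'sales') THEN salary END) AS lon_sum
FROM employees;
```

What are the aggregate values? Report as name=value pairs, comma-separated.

[level_avg: level = 4 OR office = 'NYC']
emp_id=900: ✗
emp_id=901: ✗
emp_id=902: ✗
emp_id=903: ✗
emp_id=904: ✗
emp_id=905: ✗
emp_id=906: ✗
emp_id=907: ✗
emp_id=908: ✗
emp_id=909: ✓ → 149979
emp_id=910: ✗
emp_id=911: ✓ → 37620
emp_id=912: ✗
emp_id=913: ✗
level_avg = (149979 + 37620) / 2 = 93799.5
—
[level_sum: level < 5 OR office IN ('AUS', 'LON')]
emp_id=900: ✗
emp_id=901: ✓ → 40120
emp_id=902: ✓ → 135548
emp_id=903: ✗
emp_id=904: ✗
emp_id=905: ✗
emp_id=906: ✓ → 44148
emp_id=907: ✓ → 95273
emp_id=908: ✓ → 65622
emp_id=909: ✓ → 149979
emp_id=910: ✓ → 126901
emp_id=911: ✓ → 37620
emp_id=912: ✓ → 55728
emp_id=913: ✓ → 111418
level_sum = 40120 + 135548 + 44148 + 95273 + 65622 + 149979 + 126901 + 37620 + 55728 + 111418 = 862357
—
[lon_sum: office = 'LON' OR dept IN ('ops', 'finance', 'sales')]
emp_id=900: ✗
emp_id=901: ✓ → 40120
emp_id=902: ✓ → 135548
emp_id=903: ✓ → 159041
emp_id=904: ✗
emp_id=905: ✓ → 59376
emp_id=906: ✓ → 44148
emp_id=907: ✗
emp_id=908: ✓ → 65622
emp_id=909: ✓ → 149979
emp_id=910: ✓ → 126901
emp_id=911: ✗
emp_id=912: ✓ → 55728
emp_id=913: ✓ → 111418
lon_sum = 40120 + 135548 + 159041 + 59376 + 44148 + 65622 + 149979 + 126901 + 55728 + 111418 = 947881

level_avg=93799.5, level_sum=862357, lon_sum=947881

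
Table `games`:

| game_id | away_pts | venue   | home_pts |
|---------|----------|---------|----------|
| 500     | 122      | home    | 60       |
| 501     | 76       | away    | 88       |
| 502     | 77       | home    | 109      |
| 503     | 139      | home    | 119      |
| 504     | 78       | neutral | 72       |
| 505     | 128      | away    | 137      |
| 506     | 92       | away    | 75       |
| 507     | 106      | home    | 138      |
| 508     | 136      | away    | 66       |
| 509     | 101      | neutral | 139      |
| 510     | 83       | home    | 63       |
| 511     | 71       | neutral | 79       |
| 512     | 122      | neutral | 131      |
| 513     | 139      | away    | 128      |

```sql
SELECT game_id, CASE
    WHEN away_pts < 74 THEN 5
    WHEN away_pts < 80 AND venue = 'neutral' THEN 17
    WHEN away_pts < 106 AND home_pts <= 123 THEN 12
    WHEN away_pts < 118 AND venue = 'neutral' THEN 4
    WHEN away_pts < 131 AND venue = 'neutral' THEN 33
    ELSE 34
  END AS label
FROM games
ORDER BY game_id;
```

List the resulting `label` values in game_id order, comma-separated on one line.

game_id=500: ELSE → 34
game_id=501: away_pts < 106 AND home_pts <= 123 → 12
game_id=502: away_pts < 106 AND home_pts <= 123 → 12
game_id=503: ELSE → 34
game_id=504: away_pts < 80 AND venue = 'neutral' → 17
game_id=505: ELSE → 34
game_id=506: away_pts < 106 AND home_pts <= 123 → 12
game_id=507: ELSE → 34
game_id=508: ELSE → 34
game_id=509: away_pts < 118 AND venue = 'neutral' → 4
game_id=510: away_pts < 106 AND home_pts <= 123 → 12
game_id=511: away_pts < 74 → 5
game_id=512: away_pts < 131 AND venue = 'neutral' → 33
game_id=513: ELSE → 34

34, 12, 12, 34, 17, 34, 12, 34, 34, 4, 12, 5, 33, 34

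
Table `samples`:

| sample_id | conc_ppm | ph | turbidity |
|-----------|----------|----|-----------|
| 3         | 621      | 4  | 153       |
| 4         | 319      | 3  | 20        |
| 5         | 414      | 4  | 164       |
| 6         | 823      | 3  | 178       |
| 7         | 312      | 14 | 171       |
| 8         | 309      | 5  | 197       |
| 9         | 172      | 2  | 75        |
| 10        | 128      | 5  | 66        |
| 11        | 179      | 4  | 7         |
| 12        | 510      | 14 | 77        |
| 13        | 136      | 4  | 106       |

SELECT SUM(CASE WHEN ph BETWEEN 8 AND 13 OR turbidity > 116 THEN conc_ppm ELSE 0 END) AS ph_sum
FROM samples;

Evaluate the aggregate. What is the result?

2479

sample_id=3: ✓ → 621
sample_id=4: ✗
sample_id=5: ✓ → 414
sample_id=6: ✓ → 823
sample_id=7: ✓ → 312
sample_id=8: ✓ → 309
sample_id=9: ✗
sample_id=10: ✗
sample_id=11: ✗
sample_id=12: ✗
sample_id=13: ✗
ph_sum = 621 + 414 + 823 + 312 + 309 = 2479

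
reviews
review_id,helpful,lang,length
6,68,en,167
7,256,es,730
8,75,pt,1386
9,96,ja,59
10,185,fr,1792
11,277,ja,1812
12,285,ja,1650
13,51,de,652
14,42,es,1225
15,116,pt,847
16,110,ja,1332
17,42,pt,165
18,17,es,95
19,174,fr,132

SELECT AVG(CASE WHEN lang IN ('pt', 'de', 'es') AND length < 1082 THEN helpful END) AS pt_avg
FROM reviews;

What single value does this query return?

review_id=6: ✗
review_id=7: ✓ → 256
review_id=8: ✗
review_id=9: ✗
review_id=10: ✗
review_id=11: ✗
review_id=12: ✗
review_id=13: ✓ → 51
review_id=14: ✗
review_id=15: ✓ → 116
review_id=16: ✗
review_id=17: ✓ → 42
review_id=18: ✓ → 17
review_id=19: ✗
pt_avg = (256 + 51 + 116 + 42 + 17) / 5 = 96.4

96.4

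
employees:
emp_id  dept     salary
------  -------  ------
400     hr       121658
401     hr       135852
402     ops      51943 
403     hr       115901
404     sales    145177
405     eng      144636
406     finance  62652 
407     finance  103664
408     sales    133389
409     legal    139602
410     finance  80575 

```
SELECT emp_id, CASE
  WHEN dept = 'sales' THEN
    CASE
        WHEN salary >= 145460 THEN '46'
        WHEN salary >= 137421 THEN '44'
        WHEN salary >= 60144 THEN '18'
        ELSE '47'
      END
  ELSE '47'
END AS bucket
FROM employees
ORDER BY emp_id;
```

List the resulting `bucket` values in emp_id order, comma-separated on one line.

emp_id=400: dept='hr' → outer ELSE → 47
emp_id=401: dept='hr' → outer ELSE → 47
emp_id=402: dept='ops' → outer ELSE → 47
emp_id=403: dept='hr' → outer ELSE → 47
emp_id=404: dept='sales' → inner[salary >= 137421] → 44
emp_id=405: dept='eng' → outer ELSE → 47
emp_id=406: dept='finance' → outer ELSE → 47
emp_id=407: dept='finance' → outer ELSE → 47
emp_id=408: dept='sales' → inner[salary >= 60144] → 18
emp_id=409: dept='legal' → outer ELSE → 47
emp_id=410: dept='finance' → outer ELSE → 47

47, 47, 47, 47, 44, 47, 47, 47, 18, 47, 47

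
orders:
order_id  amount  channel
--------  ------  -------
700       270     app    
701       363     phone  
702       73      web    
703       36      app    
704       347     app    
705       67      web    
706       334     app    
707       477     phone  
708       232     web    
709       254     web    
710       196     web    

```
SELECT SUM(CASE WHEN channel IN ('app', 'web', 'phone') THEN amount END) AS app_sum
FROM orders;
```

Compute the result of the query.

2649

order_id=700: ✓ → 270
order_id=701: ✓ → 363
order_id=702: ✓ → 73
order_id=703: ✓ → 36
order_id=704: ✓ → 347
order_id=705: ✓ → 67
order_id=706: ✓ → 334
order_id=707: ✓ → 477
order_id=708: ✓ → 232
order_id=709: ✓ → 254
order_id=710: ✓ → 196
app_sum = 270 + 363 + 73 + 36 + 347 + 67 + 334 + 477 + 232 + 254 + 196 = 2649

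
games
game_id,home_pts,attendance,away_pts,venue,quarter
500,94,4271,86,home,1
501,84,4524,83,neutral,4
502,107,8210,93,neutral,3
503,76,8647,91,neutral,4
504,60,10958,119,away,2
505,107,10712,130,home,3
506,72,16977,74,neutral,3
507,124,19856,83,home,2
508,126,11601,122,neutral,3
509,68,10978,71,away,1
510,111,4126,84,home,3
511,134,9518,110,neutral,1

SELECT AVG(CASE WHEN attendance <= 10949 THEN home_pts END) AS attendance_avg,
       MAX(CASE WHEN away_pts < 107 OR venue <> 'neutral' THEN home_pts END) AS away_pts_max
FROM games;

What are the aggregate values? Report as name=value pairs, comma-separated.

attendance_avg=101.8571428571, away_pts_max=124

[attendance_avg: attendance <= 10949]
game_id=500: ✓ → 94
game_id=501: ✓ → 84
game_id=502: ✓ → 107
game_id=503: ✓ → 76
game_id=504: ✗
game_id=505: ✓ → 107
game_id=506: ✗
game_id=507: ✗
game_id=508: ✗
game_id=509: ✗
game_id=510: ✓ → 111
game_id=511: ✓ → 134
attendance_avg = (94 + 84 + 107 + 76 + 107 + 111 + 134) / 7 = 101.8571428571
—
[away_pts_max: away_pts < 107 OR venue <> 'neutral']
game_id=500: ✓ → 94
game_id=501: ✓ → 84
game_id=502: ✓ → 107
game_id=503: ✓ → 76
game_id=504: ✓ → 60
game_id=505: ✓ → 107
game_id=506: ✓ → 72
game_id=507: ✓ → 124
game_id=508: ✗
game_id=509: ✓ → 68
game_id=510: ✓ → 111
game_id=511: ✗
away_pts_max = MAX(94, 84, 107, 76, 60, 107, 72, 124, 68, 111) = 124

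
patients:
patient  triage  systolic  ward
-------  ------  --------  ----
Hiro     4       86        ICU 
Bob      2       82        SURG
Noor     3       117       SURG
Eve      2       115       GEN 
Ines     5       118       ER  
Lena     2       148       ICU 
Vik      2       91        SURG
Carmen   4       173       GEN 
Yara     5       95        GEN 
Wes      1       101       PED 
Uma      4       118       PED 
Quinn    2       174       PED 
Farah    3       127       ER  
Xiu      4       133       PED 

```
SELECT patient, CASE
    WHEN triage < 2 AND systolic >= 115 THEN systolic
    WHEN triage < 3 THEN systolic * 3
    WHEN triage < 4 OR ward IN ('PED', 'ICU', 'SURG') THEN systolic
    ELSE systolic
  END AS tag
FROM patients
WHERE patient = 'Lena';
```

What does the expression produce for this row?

444

patient = Lena: triage=2, systolic=148, ward=ICU.
triage < 2 AND systolic >= 115 → false
triage < 3 → true → 444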